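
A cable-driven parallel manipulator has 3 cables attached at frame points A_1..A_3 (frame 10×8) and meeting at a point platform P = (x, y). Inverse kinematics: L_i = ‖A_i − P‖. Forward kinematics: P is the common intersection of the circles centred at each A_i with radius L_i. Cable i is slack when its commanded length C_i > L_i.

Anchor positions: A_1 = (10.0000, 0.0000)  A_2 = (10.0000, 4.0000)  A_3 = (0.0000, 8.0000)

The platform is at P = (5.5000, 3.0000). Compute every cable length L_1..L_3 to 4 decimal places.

cable 1: Δx=4.5000, Δy=-3.0000; L_1 = √(Δx²+Δy²) = 5.4083
cable 2: Δx=4.5000, Δy=1.0000; L_2 = √(Δx²+Δy²) = 4.6098
cable 3: Δx=-5.5000, Δy=5.0000; L_3 = √(Δx²+Δy²) = 7.4330

(5.4083, 4.6098, 7.4330)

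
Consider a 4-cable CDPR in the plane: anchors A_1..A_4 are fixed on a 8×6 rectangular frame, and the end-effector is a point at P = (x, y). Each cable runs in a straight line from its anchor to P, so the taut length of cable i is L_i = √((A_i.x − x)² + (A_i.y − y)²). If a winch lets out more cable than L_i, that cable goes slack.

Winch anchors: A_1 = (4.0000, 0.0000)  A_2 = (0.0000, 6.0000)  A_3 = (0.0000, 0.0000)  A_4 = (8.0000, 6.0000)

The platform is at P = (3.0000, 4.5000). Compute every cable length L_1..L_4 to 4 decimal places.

(4.6098, 3.3541, 5.4083, 5.2202)

L_1: Δ = A_1−P = (1.0000, -4.5000) → ‖Δ‖ = √21.2500 = 4.6098
L_2: Δ = A_2−P = (-3.0000, 1.5000) → ‖Δ‖ = √11.2500 = 3.3541
L_3: Δ = A_3−P = (-3.0000, -4.5000) → ‖Δ‖ = √29.2500 = 5.4083
L_4: Δ = A_4−P = (5.0000, 1.5000) → ‖Δ‖ = √27.2500 = 5.2202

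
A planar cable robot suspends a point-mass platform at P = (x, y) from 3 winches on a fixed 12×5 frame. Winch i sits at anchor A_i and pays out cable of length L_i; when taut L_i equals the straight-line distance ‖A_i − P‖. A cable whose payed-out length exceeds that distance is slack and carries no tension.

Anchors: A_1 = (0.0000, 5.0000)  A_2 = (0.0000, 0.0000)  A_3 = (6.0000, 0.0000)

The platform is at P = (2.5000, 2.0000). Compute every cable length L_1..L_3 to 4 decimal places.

L_1: Δ = A_1−P = (-2.5000, 3.0000) → ‖Δ‖ = √15.2500 = 3.9051
L_2: Δ = A_2−P = (-2.5000, -2.0000) → ‖Δ‖ = √10.2500 = 3.2016
L_3: Δ = A_3−P = (3.5000, -2.0000) → ‖Δ‖ = √16.2500 = 4.0311

(3.9051, 3.2016, 4.0311)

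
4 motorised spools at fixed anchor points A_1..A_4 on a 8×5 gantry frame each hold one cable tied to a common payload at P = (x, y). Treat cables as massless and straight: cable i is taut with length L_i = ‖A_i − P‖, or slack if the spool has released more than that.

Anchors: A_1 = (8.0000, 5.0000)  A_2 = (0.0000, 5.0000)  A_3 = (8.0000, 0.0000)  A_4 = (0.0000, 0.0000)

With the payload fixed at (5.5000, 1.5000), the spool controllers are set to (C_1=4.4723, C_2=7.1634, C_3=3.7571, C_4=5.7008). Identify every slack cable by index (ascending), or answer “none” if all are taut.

1, 2, 3

i=1: geometric 4.3012 vs commanded 4.4723 ⇒ slack
i=2: geometric 6.5192 vs commanded 7.1634 ⇒ slack
i=3: geometric 2.9155 vs commanded 3.7571 ⇒ slack
i=4: geometric 5.7009 vs commanded 5.7008 ⇒ taut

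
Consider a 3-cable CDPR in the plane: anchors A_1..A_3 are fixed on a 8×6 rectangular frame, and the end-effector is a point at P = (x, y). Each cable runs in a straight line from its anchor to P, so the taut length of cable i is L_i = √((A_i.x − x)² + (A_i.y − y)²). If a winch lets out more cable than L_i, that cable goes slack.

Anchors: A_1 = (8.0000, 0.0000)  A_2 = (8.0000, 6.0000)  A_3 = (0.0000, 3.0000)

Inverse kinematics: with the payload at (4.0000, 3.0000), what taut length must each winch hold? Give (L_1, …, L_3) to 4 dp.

(5.0000, 5.0000, 4.0000)

cable 1: Δx=4.0000, Δy=-3.0000; L_1 = √(Δx²+Δy²) = 5.0000
cable 2: Δx=4.0000, Δy=3.0000; L_2 = √(Δx²+Δy²) = 5.0000
cable 3: Δx=-4.0000, Δy=0.0000; L_3 = √(Δx²+Δy²) = 4.0000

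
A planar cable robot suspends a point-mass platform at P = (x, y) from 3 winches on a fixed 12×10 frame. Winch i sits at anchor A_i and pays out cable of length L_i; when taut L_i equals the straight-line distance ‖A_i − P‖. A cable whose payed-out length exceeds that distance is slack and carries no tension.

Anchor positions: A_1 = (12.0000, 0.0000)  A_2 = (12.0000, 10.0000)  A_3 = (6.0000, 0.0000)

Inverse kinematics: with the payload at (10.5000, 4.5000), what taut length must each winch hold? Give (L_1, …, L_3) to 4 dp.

cable 1: Δx=1.5000, Δy=-4.5000; L_1 = √(Δx²+Δy²) = 4.7434
cable 2: Δx=1.5000, Δy=5.5000; L_2 = √(Δx²+Δy²) = 5.7009
cable 3: Δx=-4.5000, Δy=-4.5000; L_3 = √(Δx²+Δy²) = 6.3640

(4.7434, 5.7009, 6.3640)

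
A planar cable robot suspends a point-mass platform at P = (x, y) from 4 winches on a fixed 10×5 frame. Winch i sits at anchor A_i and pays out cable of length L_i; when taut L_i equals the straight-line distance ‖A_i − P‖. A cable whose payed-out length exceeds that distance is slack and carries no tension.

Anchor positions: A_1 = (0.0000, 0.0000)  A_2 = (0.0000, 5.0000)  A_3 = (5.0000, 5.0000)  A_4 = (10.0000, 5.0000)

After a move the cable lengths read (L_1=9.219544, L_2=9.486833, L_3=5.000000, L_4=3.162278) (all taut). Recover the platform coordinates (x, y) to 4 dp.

expand ‖A_i−P‖²=L_i² and subtract eq 1 (c_i ≔ ‖A_i‖²−L_i²)
c_1 = 0.0000+0.0000−85.0000 = -85.0000
eq1−eq2 → [0.0000  -10.0000]·P = -20.0000
eq1−eq3 → [-10.0000  -10.0000]·P = -110.0000
eq1−eq4 → [-20.0000  -10.0000]·P = -200.0000
2×2 solve → P = (9.0000, 2.0000)
check cable 4: ‖A_4−P‖² = 10.0000 ≈ L_4² = 10.0000 ✓

(9.0000, 2.0000)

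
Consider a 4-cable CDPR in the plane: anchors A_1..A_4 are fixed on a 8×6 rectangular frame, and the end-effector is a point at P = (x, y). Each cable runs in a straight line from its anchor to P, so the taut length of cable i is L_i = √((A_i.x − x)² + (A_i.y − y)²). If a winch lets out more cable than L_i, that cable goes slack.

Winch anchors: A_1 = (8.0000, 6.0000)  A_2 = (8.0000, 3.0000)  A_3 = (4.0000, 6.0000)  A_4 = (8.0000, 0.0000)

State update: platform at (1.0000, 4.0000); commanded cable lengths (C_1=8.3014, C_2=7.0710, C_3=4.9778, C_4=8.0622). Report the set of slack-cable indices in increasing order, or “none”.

1, 3

cable 1: L_1 = ‖A_1−P‖ = 7.2801;  C_1 = 8.3014 → slack
cable 2: L_2 = ‖A_2−P‖ = 7.0711;  C_2 = 7.0710 → taut
cable 3: L_3 = ‖A_3−P‖ = 3.6056;  C_3 = 4.9778 → slack
cable 4: L_4 = ‖A_4−P‖ = 8.0623;  C_4 = 8.0622 → taut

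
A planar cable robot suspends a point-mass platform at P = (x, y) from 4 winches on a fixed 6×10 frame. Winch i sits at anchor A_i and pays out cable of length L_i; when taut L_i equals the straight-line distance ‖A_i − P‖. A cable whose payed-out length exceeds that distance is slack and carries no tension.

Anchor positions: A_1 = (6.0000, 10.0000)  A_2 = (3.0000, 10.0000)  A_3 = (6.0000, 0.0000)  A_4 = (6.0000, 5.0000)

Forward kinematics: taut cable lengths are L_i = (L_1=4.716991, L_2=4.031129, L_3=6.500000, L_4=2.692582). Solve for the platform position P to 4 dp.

circle eqns → linear via eq_j − eq_1; set q_j = A_j·A_j − L_j²
q_1 = 36.0000+100.0000−22.2500 = 113.7500
6.0000·x + 0.0000·y = q_1−q_2 = 21.0000
0.0000·x + 20.0000·y = q_1−q_3 = 120.0000
0.0000·x + 10.0000·y = q_1−q_4 = 60.0000
solve first two rows → x=3.5000, y=6.0000
check cable 4: ‖A_4−P‖² = 7.2500 ≈ L_4² = 7.2500 ✓

(3.5000, 6.0000)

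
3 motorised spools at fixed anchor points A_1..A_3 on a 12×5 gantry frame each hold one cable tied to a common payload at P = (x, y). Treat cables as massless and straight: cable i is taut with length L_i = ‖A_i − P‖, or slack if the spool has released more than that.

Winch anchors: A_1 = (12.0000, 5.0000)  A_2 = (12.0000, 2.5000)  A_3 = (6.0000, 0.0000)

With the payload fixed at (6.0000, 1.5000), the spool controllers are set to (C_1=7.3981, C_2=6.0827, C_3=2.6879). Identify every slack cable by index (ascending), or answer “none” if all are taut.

1, 3

i=1: geometric 6.9462 vs commanded 7.3981 ⇒ slack
i=2: geometric 6.0828 vs commanded 6.0827 ⇒ taut
i=3: geometric 1.5000 vs commanded 2.6879 ⇒ slack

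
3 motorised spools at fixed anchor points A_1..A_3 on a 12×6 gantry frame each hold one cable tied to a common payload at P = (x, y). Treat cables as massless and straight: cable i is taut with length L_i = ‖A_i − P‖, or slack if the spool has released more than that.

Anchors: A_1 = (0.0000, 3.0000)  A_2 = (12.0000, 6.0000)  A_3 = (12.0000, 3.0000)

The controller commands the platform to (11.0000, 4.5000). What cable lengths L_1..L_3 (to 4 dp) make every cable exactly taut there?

(11.1018, 1.8028, 1.8028)

L_1: Δ = A_1−P = (-11.0000, -1.5000) → ‖Δ‖ = √123.2500 = 11.1018
L_2: Δ = A_2−P = (1.0000, 1.5000) → ‖Δ‖ = √3.2500 = 1.8028
L_3: Δ = A_3−P = (1.0000, -1.5000) → ‖Δ‖ = √3.2500 = 1.8028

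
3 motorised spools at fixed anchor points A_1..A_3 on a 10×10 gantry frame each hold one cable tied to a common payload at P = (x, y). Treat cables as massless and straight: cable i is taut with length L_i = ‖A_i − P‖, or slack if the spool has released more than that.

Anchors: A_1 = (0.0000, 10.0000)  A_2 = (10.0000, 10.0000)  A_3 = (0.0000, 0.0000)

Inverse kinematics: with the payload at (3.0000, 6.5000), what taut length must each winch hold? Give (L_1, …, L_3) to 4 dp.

(4.6098, 7.8262, 7.1589)

L_1 = √((0.0000−3.0000)² + (10.0000−6.5000)²) = 4.6098
L_2 = √((10.0000−3.0000)² + (10.0000−6.5000)²) = 7.8262
L_3 = √((0.0000−3.0000)² + (0.0000−6.5000)²) = 7.1589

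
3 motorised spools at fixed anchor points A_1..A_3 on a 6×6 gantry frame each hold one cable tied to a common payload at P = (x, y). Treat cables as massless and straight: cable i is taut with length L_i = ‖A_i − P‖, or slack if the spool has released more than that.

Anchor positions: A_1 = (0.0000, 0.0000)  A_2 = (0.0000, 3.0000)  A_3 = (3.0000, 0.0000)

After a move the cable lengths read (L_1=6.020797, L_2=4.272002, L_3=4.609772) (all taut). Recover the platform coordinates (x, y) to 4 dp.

expand ‖A_i−P‖²=L_i² and subtract eq 1 (c_i ≔ ‖A_i‖²−L_i²)
c_1 = 0.0000+0.0000−36.2500 = -36.2500
eq1−eq2 → [0.0000  -6.0000]·P = -27.0000
eq1−eq3 → [-6.0000  0.0000]·P = -24.0000
2×2 solve → P = (4.0000, 4.5000)

(4.0000, 4.5000)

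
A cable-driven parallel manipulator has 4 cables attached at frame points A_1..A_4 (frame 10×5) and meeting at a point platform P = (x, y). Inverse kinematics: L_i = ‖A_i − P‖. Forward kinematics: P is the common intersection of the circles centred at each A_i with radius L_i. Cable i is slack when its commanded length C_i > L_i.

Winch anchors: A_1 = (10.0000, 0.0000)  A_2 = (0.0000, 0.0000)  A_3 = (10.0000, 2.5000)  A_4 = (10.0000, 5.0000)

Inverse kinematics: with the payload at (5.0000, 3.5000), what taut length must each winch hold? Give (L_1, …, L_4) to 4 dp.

cable 1: Δx=5.0000, Δy=-3.5000; L_1 = √(Δx²+Δy²) = 6.1033
cable 2: Δx=-5.0000, Δy=-3.5000; L_2 = √(Δx²+Δy²) = 6.1033
cable 3: Δx=5.0000, Δy=-1.0000; L_3 = √(Δx²+Δy²) = 5.0990
cable 4: Δx=5.0000, Δy=1.5000; L_4 = √(Δx²+Δy²) = 5.2202

(6.1033, 6.1033, 5.0990, 5.2202)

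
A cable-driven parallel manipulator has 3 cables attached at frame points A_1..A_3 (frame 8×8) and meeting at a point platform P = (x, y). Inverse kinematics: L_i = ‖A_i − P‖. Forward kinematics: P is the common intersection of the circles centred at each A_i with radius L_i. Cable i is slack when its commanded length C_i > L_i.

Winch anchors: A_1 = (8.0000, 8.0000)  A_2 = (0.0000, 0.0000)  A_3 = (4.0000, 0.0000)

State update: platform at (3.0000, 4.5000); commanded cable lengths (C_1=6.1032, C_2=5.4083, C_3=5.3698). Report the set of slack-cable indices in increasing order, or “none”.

cable 1: L_1 = ‖A_1−P‖ = 6.1033;  C_1 = 6.1032 → taut
cable 2: L_2 = ‖A_2−P‖ = 5.4083;  C_2 = 5.4083 → taut
cable 3: L_3 = ‖A_3−P‖ = 4.6098;  C_3 = 5.3698 → slack

3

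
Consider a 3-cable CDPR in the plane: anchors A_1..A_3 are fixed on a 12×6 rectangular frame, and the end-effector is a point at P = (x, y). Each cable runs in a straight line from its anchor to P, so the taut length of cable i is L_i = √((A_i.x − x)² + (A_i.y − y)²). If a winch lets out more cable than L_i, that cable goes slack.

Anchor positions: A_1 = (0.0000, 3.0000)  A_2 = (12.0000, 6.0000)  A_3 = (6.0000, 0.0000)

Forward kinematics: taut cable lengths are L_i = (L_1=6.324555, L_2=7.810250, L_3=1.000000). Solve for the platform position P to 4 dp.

(6.0000, 1.0000)

circle eqns → linear via eq_j − eq_1; set q_j = A_j·A_j − L_j²
q_1 = 0.0000+9.0000−40.0000 = -31.0000
-24.0000·x − 6.0000·y = q_1−q_2 = -150.0000
-12.0000·x + 6.0000·y = q_1−q_3 = -66.0000
solve first two rows → x=6.0000, y=1.0000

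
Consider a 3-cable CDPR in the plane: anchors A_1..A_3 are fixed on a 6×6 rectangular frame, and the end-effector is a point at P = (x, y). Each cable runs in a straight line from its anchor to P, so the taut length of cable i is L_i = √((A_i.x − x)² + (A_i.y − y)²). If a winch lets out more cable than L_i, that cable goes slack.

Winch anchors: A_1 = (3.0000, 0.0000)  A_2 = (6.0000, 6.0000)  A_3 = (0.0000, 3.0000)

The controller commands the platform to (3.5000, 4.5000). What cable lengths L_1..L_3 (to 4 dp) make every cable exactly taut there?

cable 1: Δx=-0.5000, Δy=-4.5000; L_1 = √(Δx²+Δy²) = 4.5277
cable 2: Δx=2.5000, Δy=1.5000; L_2 = √(Δx²+Δy²) = 2.9155
cable 3: Δx=-3.5000, Δy=-1.5000; L_3 = √(Δx²+Δy²) = 3.8079

(4.5277, 2.9155, 3.8079)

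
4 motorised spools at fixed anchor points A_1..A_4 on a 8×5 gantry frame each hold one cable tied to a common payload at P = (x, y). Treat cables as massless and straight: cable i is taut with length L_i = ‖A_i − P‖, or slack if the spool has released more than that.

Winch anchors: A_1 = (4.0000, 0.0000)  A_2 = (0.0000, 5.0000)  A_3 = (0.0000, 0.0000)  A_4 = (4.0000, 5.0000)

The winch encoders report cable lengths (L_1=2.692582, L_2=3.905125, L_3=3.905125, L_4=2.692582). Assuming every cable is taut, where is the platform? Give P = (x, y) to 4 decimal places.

circle eqns → linear via eq_j − eq_1; set q_j = A_j·A_j − L_j²
q_1 = 16.0000+0.0000−7.2500 = 8.7500
8.0000·x − 10.0000·y = q_1−q_2 = -1.0000
8.0000·x + 0.0000·y = q_1−q_3 = 24.0000
0.0000·x − 10.0000·y = q_1−q_4 = -25.0000
solve first two rows → x=3.0000, y=2.5000
check cable 4: ‖A_4−P‖² = 7.2500 ≈ L_4² = 7.2500 ✓

(3.0000, 2.5000)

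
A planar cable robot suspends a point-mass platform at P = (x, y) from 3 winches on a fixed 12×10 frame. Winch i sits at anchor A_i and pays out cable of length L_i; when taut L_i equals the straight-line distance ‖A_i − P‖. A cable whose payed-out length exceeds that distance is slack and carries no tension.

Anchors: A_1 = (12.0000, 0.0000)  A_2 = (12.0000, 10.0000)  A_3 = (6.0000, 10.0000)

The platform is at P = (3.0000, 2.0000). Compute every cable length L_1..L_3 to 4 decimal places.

L_1 = √((12.0000−3.0000)² + (0.0000−2.0000)²) = 9.2195
L_2 = √((12.0000−3.0000)² + (10.0000−2.0000)²) = 12.0416
L_3 = √((6.0000−3.0000)² + (10.0000−2.0000)²) = 8.5440

(9.2195, 12.0416, 8.5440)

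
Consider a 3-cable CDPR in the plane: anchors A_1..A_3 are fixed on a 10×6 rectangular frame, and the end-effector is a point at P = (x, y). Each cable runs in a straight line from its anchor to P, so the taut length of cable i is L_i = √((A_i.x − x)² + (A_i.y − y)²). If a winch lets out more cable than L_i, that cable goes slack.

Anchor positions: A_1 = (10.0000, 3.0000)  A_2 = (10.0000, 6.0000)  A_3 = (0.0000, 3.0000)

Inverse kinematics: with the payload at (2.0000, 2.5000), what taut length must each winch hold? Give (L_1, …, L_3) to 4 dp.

(8.0156, 8.7321, 2.0616)

L_1: Δ = A_1−P = (8.0000, 0.5000) → ‖Δ‖ = √64.2500 = 8.0156
L_2: Δ = A_2−P = (8.0000, 3.5000) → ‖Δ‖ = √76.2500 = 8.7321
L_3: Δ = A_3−P = (-2.0000, 0.5000) → ‖Δ‖ = √4.2500 = 2.0616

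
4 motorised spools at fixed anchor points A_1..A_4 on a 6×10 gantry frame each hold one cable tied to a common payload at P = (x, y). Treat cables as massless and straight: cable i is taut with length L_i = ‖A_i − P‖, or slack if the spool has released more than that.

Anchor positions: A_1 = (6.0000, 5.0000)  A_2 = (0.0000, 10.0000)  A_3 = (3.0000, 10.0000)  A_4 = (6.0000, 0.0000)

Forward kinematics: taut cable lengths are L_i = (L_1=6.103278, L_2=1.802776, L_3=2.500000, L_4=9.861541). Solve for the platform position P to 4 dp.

circle eqns → linear via eq_j − eq_1; set k_j = A_j·A_j − L_j²
k_1 = 36.0000+25.0000−37.2500 = 23.7500
12.0000·x − 10.0000·y = k_1−k_2 = -73.0000
6.0000·x − 10.0000·y = k_1−k_3 = -79.0000
0.0000·x + 10.0000·y = k_1−k_4 = 85.0000
solve first two rows → x=1.0000, y=8.5000
check cable 4: ‖A_4−P‖² = 97.2500 ≈ L_4² = 97.2500 ✓

(1.0000, 8.5000)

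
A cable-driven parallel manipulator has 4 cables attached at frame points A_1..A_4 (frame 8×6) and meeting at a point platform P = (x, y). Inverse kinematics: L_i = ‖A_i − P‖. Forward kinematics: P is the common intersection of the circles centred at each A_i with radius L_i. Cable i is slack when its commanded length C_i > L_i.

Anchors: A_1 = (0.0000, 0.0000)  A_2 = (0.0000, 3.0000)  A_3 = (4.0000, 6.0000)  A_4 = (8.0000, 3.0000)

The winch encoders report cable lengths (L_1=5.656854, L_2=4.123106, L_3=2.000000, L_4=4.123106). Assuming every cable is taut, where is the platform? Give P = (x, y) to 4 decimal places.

(4.0000, 4.0000)

circle eqns → linear via eq_j − eq_1; set q_j = A_j·A_j − L_j²
q_1 = 0.0000+0.0000−32.0000 = -32.0000
0.0000·x − 6.0000·y = q_1−q_2 = -24.0000
-8.0000·x − 12.0000·y = q_1−q_3 = -80.0000
-16.0000·x − 6.0000·y = q_1−q_4 = -88.0000
solve first two rows → x=4.0000, y=4.0000
check cable 4: ‖A_4−P‖² = 17.0000 ≈ L_4² = 17.0000 ✓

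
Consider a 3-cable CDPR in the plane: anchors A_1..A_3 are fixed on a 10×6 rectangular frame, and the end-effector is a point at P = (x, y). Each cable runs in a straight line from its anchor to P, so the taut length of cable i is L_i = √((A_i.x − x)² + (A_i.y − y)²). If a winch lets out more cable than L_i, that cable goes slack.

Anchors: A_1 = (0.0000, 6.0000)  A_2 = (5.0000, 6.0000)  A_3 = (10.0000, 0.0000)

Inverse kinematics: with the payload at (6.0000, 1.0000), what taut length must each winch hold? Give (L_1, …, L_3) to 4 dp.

(7.8102, 5.0990, 4.1231)

L_1: Δ = A_1−P = (-6.0000, 5.0000) → ‖Δ‖ = √61.0000 = 7.8102
L_2: Δ = A_2−P = (-1.0000, 5.0000) → ‖Δ‖ = √26.0000 = 5.0990
L_3: Δ = A_3−P = (4.0000, -1.0000) → ‖Δ‖ = √17.0000 = 4.1231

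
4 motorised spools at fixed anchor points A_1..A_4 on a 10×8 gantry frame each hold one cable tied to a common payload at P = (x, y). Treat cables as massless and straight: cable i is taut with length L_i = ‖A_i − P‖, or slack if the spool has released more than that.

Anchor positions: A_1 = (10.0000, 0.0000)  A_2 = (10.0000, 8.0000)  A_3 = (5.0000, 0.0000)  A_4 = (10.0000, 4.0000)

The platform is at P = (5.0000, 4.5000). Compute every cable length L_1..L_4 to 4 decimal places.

(6.7268, 6.1033, 4.5000, 5.0249)

L_1: Δ = A_1−P = (5.0000, -4.5000) → ‖Δ‖ = √45.2500 = 6.7268
L_2: Δ = A_2−P = (5.0000, 3.5000) → ‖Δ‖ = √37.2500 = 6.1033
L_3: Δ = A_3−P = (0.0000, -4.5000) → ‖Δ‖ = √20.2500 = 4.5000
L_4: Δ = A_4−P = (5.0000, -0.5000) → ‖Δ‖ = √25.2500 = 5.0249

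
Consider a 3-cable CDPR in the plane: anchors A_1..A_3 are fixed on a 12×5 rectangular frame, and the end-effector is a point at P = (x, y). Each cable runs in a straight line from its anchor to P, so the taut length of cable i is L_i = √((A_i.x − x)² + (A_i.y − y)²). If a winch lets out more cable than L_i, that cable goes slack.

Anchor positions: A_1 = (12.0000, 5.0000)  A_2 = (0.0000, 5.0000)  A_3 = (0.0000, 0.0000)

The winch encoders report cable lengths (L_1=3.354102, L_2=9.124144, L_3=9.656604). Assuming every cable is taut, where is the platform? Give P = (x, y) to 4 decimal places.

each cable: (A_i−P)·(A_i−P) = L_i²; let q_i = ‖A_i‖²−L_i²
q_1 = 144.0000+25.0000−11.2500 = 157.7500
row 1: 24.0000x + 0.0000y = 216.0000  (q_2=-58.2500)
row 2: 24.0000x + 10.0000y = 251.0000  (q_3=-93.2500)
Cramer on rows 1–2 → x = 9.0000, y = 3.5000

(9.0000, 3.5000)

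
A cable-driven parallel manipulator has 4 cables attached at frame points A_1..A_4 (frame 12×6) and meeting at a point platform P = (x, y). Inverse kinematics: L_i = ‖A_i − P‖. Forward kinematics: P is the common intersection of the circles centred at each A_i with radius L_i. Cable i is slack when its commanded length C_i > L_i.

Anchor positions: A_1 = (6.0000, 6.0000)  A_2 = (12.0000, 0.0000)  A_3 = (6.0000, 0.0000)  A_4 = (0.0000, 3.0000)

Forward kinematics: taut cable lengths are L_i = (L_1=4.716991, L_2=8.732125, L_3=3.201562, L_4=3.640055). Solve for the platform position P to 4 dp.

(3.5000, 2.0000)

each cable: (A_i−P)·(A_i−P) = L_i²; let c_i = ‖A_i‖²−L_i²
c_1 = 36.0000+36.0000−22.2500 = 49.7500
row 1: -12.0000x + 12.0000y = -18.0000  (c_2=67.7500)
row 2: 0.0000x + 12.0000y = 24.0000  (c_3=25.7500)
row 3: 12.0000x + 6.0000y = 54.0000  (c_4=-4.2500)
Cramer on rows 1–2 → x = 3.5000, y = 2.0000
check cable 4: ‖A_4−P‖² = 13.2500 ≈ L_4² = 13.2500 ✓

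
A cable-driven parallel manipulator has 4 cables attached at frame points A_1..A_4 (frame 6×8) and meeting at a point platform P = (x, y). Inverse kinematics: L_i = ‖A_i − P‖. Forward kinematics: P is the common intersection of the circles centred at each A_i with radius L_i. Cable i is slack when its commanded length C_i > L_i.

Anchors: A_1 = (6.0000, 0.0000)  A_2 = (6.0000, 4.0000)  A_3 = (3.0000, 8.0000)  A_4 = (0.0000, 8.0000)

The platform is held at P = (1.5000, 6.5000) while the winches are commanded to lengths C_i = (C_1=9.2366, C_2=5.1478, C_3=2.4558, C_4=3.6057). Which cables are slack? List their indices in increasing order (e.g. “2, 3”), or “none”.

1, 3, 4

cable 1: L_1 = ‖A_1−P‖ = 7.9057;  C_1 = 9.2366 → slack
cable 2: L_2 = ‖A_2−P‖ = 5.1478;  C_2 = 5.1478 → taut
cable 3: L_3 = ‖A_3−P‖ = 2.1213;  C_3 = 2.4558 → slack
cable 4: L_4 = ‖A_4−P‖ = 2.1213;  C_4 = 3.6057 → slack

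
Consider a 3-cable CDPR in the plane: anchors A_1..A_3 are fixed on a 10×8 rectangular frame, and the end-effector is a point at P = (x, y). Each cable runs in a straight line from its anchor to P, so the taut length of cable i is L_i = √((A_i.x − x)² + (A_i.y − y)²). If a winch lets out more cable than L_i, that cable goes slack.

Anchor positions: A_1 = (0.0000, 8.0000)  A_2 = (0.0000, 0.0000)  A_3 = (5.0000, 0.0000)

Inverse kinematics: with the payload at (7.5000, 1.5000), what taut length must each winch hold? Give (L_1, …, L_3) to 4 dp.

(9.9247, 7.6485, 2.9155)

L_1 = √((0.0000−7.5000)² + (8.0000−1.5000)²) = 9.9247
L_2 = √((0.0000−7.5000)² + (0.0000−1.5000)²) = 7.6485
L_3 = √((5.0000−7.5000)² + (0.0000−1.5000)²) = 2.9155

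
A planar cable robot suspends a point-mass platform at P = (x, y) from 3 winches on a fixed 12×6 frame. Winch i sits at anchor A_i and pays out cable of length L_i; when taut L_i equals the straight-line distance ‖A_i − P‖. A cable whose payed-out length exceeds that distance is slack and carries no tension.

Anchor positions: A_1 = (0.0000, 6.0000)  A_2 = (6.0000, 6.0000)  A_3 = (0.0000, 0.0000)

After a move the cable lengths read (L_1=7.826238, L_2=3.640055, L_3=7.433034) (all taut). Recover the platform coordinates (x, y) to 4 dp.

(7.0000, 2.5000)

expand ‖A_i−P‖²=L_i² and subtract eq 1 (k_i ≔ ‖A_i‖²−L_i²)
k_1 = 0.0000+36.0000−61.2500 = -25.2500
eq1−eq2 → [-12.0000  0.0000]·P = -84.0000
eq1−eq3 → [0.0000  12.0000]·P = 30.0000
2×2 solve → P = (7.0000, 2.5000)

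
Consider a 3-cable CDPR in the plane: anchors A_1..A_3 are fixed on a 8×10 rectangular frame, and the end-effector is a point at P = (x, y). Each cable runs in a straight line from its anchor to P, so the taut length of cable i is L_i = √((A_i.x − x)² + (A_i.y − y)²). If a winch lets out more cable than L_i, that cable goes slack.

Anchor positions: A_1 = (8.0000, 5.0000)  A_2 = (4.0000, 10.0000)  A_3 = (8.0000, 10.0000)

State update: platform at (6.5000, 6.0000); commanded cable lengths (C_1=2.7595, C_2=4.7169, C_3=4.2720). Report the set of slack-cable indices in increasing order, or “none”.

1

cable 1: √((1.5000)²+(-1.0000)²)=1.8028, C_1=2.7595: slack
cable 2: √((-2.5000)²+(4.0000)²)=4.7170, C_2=4.7169: taut
cable 3: √((1.5000)²+(4.0000)²)=4.2720, C_3=4.2720: taut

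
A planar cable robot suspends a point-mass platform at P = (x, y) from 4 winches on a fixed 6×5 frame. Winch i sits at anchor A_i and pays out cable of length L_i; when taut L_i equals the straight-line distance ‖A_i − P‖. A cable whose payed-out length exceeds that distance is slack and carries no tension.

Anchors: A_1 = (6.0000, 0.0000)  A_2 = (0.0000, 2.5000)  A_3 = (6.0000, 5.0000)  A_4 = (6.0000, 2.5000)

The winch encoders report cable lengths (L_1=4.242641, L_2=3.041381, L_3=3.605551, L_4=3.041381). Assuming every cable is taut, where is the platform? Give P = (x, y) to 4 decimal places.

(3.0000, 3.0000)

expand ‖A_i−P‖²=L_i² and subtract eq 1 (k_i ≔ ‖A_i‖²−L_i²)
k_1 = 36.0000+0.0000−18.0000 = 18.0000
eq1−eq2 → [12.0000  -5.0000]·P = 21.0000
eq1−eq3 → [0.0000  -10.0000]·P = -30.0000
eq1−eq4 → [0.0000  -5.0000]·P = -15.0000
2×2 solve → P = (3.0000, 3.0000)
check cable 4: ‖A_4−P‖² = 9.2500 ≈ L_4² = 9.2500 ✓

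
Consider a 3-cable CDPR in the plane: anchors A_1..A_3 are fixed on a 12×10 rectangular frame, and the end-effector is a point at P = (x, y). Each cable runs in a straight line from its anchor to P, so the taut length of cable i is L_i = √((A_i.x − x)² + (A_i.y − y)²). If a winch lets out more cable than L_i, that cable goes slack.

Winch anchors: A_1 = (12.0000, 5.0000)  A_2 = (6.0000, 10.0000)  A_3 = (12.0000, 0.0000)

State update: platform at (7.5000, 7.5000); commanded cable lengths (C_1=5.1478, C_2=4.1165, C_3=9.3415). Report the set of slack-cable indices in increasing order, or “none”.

2, 3

i=1: geometric 5.1478 vs commanded 5.1478 ⇒ taut
i=2: geometric 2.9155 vs commanded 4.1165 ⇒ slack
i=3: geometric 8.7464 vs commanded 9.3415 ⇒ slack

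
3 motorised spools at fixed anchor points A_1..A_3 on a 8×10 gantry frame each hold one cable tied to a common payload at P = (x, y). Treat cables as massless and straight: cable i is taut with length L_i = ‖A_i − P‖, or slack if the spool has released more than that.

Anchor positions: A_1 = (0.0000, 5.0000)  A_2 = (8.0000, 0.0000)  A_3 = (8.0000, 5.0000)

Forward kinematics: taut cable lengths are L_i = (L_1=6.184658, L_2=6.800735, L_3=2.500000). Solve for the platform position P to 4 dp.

(6.0000, 6.5000)

expand ‖A_i−P‖²=L_i² and subtract eq 1 (k_i ≔ ‖A_i‖²−L_i²)
k_1 = 0.0000+25.0000−38.2500 = -13.2500
eq1−eq2 → [-16.0000  10.0000]·P = -31.0000
eq1−eq3 → [-16.0000  0.0000]·P = -96.0000
2×2 solve → P = (6.0000, 6.5000)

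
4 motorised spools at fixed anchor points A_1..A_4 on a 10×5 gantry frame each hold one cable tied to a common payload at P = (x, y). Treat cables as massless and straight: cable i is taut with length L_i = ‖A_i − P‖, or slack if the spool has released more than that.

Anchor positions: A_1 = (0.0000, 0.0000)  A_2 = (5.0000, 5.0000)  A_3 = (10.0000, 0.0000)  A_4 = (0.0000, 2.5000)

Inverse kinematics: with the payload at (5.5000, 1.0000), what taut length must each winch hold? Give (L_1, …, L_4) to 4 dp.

cable 1: Δx=-5.5000, Δy=-1.0000; L_1 = √(Δx²+Δy²) = 5.5902
cable 2: Δx=-0.5000, Δy=4.0000; L_2 = √(Δx²+Δy²) = 4.0311
cable 3: Δx=4.5000, Δy=-1.0000; L_3 = √(Δx²+Δy²) = 4.6098
cable 4: Δx=-5.5000, Δy=1.5000; L_4 = √(Δx²+Δy²) = 5.7009

(5.5902, 4.0311, 4.6098, 5.7009)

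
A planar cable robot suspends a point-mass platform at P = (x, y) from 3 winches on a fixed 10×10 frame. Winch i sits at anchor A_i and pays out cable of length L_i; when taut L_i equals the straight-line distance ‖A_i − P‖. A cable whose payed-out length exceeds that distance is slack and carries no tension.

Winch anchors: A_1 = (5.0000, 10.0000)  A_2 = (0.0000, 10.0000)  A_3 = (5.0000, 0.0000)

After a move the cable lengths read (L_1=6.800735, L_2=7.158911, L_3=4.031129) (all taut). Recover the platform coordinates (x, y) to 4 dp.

expand ‖A_i−P‖²=L_i² and subtract eq 1 (c_i ≔ ‖A_i‖²−L_i²)
c_1 = 25.0000+100.0000−46.2500 = 78.7500
eq1−eq2 → [10.0000  0.0000]·P = 30.0000
eq1−eq3 → [0.0000  20.0000]·P = 70.0000
2×2 solve → P = (3.0000, 3.5000)

(3.0000, 3.5000)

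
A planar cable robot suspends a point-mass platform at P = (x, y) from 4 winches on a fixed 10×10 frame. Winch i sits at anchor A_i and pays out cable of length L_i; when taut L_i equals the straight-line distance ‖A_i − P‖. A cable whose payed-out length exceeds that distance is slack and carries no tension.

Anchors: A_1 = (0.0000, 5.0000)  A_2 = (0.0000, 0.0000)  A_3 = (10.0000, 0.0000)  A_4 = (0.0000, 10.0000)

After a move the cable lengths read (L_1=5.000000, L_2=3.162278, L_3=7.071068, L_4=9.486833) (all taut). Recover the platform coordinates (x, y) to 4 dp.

(3.0000, 1.0000)

circle eqns → linear via eq_j − eq_1; set c_j = A_j·A_j − L_j²
c_1 = 0.0000+25.0000−25.0000 = 0.0000
0.0000·x + 10.0000·y = c_1−c_2 = 10.0000
-20.0000·x + 10.0000·y = c_1−c_3 = -50.0000
0.0000·x − 10.0000·y = c_1−c_4 = -10.0000
solve first two rows → x=3.0000, y=1.0000
check cable 4: ‖A_4−P‖² = 90.0000 ≈ L_4² = 90.0000 ✓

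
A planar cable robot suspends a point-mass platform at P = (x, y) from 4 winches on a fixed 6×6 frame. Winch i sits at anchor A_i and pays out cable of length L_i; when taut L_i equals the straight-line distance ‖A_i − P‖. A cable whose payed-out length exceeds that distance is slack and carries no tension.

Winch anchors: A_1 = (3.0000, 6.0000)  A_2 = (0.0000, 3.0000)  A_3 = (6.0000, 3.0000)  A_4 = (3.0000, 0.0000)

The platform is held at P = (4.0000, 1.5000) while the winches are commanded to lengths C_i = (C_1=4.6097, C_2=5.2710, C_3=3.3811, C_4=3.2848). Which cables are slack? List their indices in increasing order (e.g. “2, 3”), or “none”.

2, 3, 4

i=1: geometric 4.6098 vs commanded 4.6097 ⇒ taut
i=2: geometric 4.2720 vs commanded 5.2710 ⇒ slack
i=3: geometric 2.5000 vs commanded 3.3811 ⇒ slack
i=4: geometric 1.8028 vs commanded 3.2848 ⇒ slack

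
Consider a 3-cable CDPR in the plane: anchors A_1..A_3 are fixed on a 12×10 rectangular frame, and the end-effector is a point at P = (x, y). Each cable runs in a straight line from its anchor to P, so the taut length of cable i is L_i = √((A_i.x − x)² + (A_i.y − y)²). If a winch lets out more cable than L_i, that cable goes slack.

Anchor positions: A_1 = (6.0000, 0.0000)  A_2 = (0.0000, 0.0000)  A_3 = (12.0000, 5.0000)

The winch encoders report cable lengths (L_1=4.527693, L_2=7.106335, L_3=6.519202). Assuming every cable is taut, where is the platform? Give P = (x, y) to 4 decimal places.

(5.5000, 4.5000)

expand ‖A_i−P‖²=L_i² and subtract eq 1 (q_i ≔ ‖A_i‖²−L_i²)
q_1 = 36.0000+0.0000−20.5000 = 15.5000
eq1−eq2 → [12.0000  0.0000]·P = 66.0000
eq1−eq3 → [-12.0000  -10.0000]·P = -111.0000
2×2 solve → P = (5.5000, 4.5000)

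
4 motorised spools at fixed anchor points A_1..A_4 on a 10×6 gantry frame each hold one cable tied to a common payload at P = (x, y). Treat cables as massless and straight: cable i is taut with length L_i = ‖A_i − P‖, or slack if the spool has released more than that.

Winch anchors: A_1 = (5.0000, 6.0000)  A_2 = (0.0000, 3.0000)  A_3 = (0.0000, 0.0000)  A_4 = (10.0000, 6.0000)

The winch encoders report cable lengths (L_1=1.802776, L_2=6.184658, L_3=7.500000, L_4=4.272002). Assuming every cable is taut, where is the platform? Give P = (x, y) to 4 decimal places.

(6.0000, 4.5000)

circle eqns → linear via eq_j − eq_1; set k_j = A_j·A_j − L_j²
k_1 = 25.0000+36.0000−3.2500 = 57.7500
10.0000·x + 6.0000·y = k_1−k_2 = 87.0000
10.0000·x + 12.0000·y = k_1−k_3 = 114.0000
-10.0000·x + 0.0000·y = k_1−k_4 = -60.0000
solve first two rows → x=6.0000, y=4.5000
check cable 4: ‖A_4−P‖² = 18.2500 ≈ L_4² = 18.2500 ✓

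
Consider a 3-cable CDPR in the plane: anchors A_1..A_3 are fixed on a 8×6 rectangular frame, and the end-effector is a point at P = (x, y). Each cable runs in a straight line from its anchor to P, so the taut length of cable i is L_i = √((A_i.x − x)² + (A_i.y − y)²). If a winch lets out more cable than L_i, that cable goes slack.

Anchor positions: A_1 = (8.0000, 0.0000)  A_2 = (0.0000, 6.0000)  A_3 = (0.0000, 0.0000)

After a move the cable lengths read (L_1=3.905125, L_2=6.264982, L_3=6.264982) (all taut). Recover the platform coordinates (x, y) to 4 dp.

each cable: (A_i−P)·(A_i−P) = L_i²; let k_i = ‖A_i‖²−L_i²
k_1 = 64.0000+0.0000−15.2500 = 48.7500
row 1: 16.0000x − 12.0000y = 52.0000  (k_2=-3.2500)
row 2: 16.0000x + 0.0000y = 88.0000  (k_3=-39.2500)
Cramer on rows 1–2 → x = 5.5000, y = 3.0000

(5.5000, 3.0000)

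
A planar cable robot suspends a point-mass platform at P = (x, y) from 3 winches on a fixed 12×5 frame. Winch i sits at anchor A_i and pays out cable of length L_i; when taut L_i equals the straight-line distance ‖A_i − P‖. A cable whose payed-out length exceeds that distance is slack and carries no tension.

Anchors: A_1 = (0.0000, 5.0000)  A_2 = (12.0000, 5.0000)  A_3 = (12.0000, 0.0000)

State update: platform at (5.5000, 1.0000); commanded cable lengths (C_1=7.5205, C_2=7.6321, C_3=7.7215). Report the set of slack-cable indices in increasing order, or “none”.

cable 1: √((-5.5000)²+(4.0000)²)=6.8007, C_1=7.5205: slack
cable 2: √((6.5000)²+(4.0000)²)=7.6322, C_2=7.6321: taut
cable 3: √((6.5000)²+(-1.0000)²)=6.5765, C_3=7.7215: slack

1, 3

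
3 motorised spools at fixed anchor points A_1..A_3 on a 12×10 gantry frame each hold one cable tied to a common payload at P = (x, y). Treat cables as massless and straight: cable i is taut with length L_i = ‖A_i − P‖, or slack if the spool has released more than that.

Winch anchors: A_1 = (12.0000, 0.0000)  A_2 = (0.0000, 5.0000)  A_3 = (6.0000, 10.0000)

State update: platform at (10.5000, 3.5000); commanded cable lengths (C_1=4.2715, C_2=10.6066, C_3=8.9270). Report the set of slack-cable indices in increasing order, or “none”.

1, 3

cable 1: √((1.5000)²+(-3.5000)²)=3.8079, C_1=4.2715: slack
cable 2: √((-10.5000)²+(1.5000)²)=10.6066, C_2=10.6066: taut
cable 3: √((-4.5000)²+(6.5000)²)=7.9057, C_3=8.9270: slack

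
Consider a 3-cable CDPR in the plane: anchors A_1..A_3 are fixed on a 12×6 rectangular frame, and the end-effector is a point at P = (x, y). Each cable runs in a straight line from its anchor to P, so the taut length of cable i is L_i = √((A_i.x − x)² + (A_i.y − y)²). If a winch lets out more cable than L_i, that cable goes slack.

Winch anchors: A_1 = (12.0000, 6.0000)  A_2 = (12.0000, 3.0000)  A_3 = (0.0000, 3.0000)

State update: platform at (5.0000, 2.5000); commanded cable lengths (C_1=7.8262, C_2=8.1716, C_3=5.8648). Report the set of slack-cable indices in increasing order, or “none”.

cable 1: L_1 = ‖A_1−P‖ = 7.8262;  C_1 = 7.8262 → taut
cable 2: L_2 = ‖A_2−P‖ = 7.0178;  C_2 = 8.1716 → slack
cable 3: L_3 = ‖A_3−P‖ = 5.0249;  C_3 = 5.8648 → slack

2, 3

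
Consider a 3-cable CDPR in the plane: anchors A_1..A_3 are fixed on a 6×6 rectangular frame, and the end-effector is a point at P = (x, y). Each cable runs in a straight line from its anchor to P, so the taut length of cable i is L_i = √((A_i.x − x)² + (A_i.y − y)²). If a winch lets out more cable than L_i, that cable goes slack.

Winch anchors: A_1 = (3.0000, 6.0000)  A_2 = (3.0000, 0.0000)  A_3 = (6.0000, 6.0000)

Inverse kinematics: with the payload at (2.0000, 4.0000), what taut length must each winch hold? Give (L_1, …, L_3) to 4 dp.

cable 1: Δx=1.0000, Δy=2.0000; L_1 = √(Δx²+Δy²) = 2.2361
cable 2: Δx=1.0000, Δy=-4.0000; L_2 = √(Δx²+Δy²) = 4.1231
cable 3: Δx=4.0000, Δy=2.0000; L_3 = √(Δx²+Δy²) = 4.4721

(2.2361, 4.1231, 4.4721)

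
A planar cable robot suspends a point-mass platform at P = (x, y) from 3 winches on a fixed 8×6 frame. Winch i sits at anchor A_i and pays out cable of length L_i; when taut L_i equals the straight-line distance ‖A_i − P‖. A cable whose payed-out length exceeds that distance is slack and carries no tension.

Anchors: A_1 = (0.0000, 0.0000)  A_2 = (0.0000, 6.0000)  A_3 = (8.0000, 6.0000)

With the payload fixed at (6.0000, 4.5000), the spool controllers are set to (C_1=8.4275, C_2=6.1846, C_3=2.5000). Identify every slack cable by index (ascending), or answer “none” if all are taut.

cable 1: √((-6.0000)²+(-4.5000)²)=7.5000, C_1=8.4275: slack
cable 2: √((-6.0000)²+(1.5000)²)=6.1847, C_2=6.1846: taut
cable 3: √((2.0000)²+(1.5000)²)=2.5000, C_3=2.5000: taut

1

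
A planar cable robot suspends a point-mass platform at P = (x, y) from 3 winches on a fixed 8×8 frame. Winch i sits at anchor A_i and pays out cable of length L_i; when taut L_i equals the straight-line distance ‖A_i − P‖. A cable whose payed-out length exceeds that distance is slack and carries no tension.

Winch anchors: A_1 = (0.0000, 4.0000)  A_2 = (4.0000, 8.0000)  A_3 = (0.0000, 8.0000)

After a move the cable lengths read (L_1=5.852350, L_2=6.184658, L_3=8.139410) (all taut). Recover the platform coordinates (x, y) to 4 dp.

(5.5000, 2.0000)

each cable: (A_i−P)·(A_i−P) = L_i²; let q_i = ‖A_i‖²−L_i²
q_1 = 0.0000+16.0000−34.2500 = -18.2500
row 1: -8.0000x − 8.0000y = -60.0000  (q_2=41.7500)
row 2: 0.0000x − 8.0000y = -16.0000  (q_3=-2.2500)
Cramer on rows 1–2 → x = 5.5000, y = 2.0000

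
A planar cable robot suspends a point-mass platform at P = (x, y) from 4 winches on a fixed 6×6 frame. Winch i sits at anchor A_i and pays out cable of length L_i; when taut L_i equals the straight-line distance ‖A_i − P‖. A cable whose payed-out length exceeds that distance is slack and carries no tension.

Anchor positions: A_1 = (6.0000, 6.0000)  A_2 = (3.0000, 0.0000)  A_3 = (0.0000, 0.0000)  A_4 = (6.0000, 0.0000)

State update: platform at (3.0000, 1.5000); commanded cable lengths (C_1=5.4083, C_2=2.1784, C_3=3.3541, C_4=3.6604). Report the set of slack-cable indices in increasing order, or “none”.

2, 4

cable 1: L_1 = ‖A_1−P‖ = 5.4083;  C_1 = 5.4083 → taut
cable 2: L_2 = ‖A_2−P‖ = 1.5000;  C_2 = 2.1784 → slack
cable 3: L_3 = ‖A_3−P‖ = 3.3541;  C_3 = 3.3541 → taut
cable 4: L_4 = ‖A_4−P‖ = 3.3541;  C_4 = 3.6604 → slack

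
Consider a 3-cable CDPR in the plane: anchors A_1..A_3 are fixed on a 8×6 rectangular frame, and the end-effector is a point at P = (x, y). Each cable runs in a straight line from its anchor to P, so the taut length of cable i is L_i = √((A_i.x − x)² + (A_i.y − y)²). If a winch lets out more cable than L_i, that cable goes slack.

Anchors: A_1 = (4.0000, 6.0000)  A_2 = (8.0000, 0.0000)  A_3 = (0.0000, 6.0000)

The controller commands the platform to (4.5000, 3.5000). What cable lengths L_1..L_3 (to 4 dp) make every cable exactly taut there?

(2.5495, 4.9497, 5.1478)

L_1: Δ = A_1−P = (-0.5000, 2.5000) → ‖Δ‖ = √6.5000 = 2.5495
L_2: Δ = A_2−P = (3.5000, -3.5000) → ‖Δ‖ = √24.5000 = 4.9497
L_3: Δ = A_3−P = (-4.5000, 2.5000) → ‖Δ‖ = √26.5000 = 5.1478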